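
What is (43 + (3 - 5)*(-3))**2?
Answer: 2401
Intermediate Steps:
(43 + (3 - 5)*(-3))**2 = (43 - 2*(-3))**2 = (43 + 6)**2 = 49**2 = 2401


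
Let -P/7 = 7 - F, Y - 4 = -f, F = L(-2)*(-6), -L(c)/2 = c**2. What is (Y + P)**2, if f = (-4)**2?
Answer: 75625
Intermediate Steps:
f = 16
L(c) = -2*c**2
F = 48 (F = -2*(-2)**2*(-6) = -2*4*(-6) = -8*(-6) = 48)
Y = -12 (Y = 4 - 1*16 = 4 - 16 = -12)
P = 287 (P = -7*(7 - 1*48) = -7*(7 - 48) = -7*(-41) = 287)
(Y + P)**2 = (-12 + 287)**2 = 275**2 = 75625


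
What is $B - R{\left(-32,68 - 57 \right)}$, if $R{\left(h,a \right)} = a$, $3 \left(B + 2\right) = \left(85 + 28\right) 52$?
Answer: $\frac{5837}{3} \approx 1945.7$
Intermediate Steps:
$B = \frac{5870}{3}$ ($B = -2 + \frac{\left(85 + 28\right) 52}{3} = -2 + \frac{113 \cdot 52}{3} = -2 + \frac{1}{3} \cdot 5876 = -2 + \frac{5876}{3} = \frac{5870}{3} \approx 1956.7$)
$B - R{\left(-32,68 - 57 \right)} = \frac{5870}{3} - \left(68 - 57\right) = \frac{5870}{3} - 11 = \frac{5837}{3}$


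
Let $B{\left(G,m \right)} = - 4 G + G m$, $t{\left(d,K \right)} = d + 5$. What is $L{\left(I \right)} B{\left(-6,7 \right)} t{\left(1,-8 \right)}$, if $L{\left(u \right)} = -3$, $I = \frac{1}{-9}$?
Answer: $324$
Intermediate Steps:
$I = - \frac{1}{9} \approx -0.11111$
$t{\left(d,K \right)} = 5 + d$
$L{\left(I \right)} B{\left(-6,7 \right)} t{\left(1,-8 \right)} = - 3 \left(- 6 \left(-4 + 7\right)\right) \left(5 + 1\right) = - 3 \left(\left(-6\right) 3\right) 6 = \left(-3\right) \left(-18\right) 6 = 54 \cdot 6 = 324$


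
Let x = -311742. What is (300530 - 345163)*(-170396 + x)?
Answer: 21519265354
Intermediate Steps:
(300530 - 345163)*(-170396 + x) = (300530 - 345163)*(-170396 - 311742) = -44633*(-482138) = 21519265354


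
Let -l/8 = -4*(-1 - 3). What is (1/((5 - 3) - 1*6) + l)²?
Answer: 263169/16 ≈ 16448.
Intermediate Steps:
l = -128 (l = -(-32)*(-1 - 3) = -(-32)*(-4) = -8*16 = -128)
(1/((5 - 3) - 1*6) + l)² = (1/((5 - 3) - 1*6) - 128)² = (1/(2 - 6) - 128)² = (1/(-4) - 128)² = (-¼ - 128)² = (-513/4)² = 263169/16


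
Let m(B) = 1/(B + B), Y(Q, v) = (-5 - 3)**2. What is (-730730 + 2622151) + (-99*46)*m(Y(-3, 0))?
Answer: 121048667/64 ≈ 1.8914e+6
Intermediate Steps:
Y(Q, v) = 64 (Y(Q, v) = (-8)**2 = 64)
m(B) = 1/(2*B)
(-730730 + 2622151) + (-99*46)*m(Y(-3, 0)) = (-730730 + 2622151) + (-99*46)*((1/2)/64) = 1891421 - 2277/64 = 121048667/64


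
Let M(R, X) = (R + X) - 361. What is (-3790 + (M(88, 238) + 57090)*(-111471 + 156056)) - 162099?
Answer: 2543631286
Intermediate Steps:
M(R, X) = -361 + R + X
(-3790 + (M(88, 238) + 57090)*(-111471 + 156056)) - 162099 = (-3790 + ((-361 + 88 + 238) + 57090)*(-111471 + 156056)) - 162099 = (-3790 + (-35 + 57090)*44585) - 162099 = (-3790 + 57055*44585) - 162099 = (-3790 + 2543797175) - 162099 = 2543793385 - 162099 = 2543631286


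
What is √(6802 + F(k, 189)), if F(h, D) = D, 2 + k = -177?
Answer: √6991 ≈ 83.612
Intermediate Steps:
k = -179 (k = -2 - 177 = -179)
√(6802 + F(k, 189)) = √(6802 + 189) = √6991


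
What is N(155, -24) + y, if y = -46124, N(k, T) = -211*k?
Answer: -78829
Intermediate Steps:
N(155, -24) + y = -211*155 - 46124 = -32705 - 46124 = -78829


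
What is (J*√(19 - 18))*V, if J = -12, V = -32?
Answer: 384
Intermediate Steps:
(J*√(19 - 18))*V = -12*√(19 - 18)*(-32) = -12*√1*(-32) = -12*1*(-32) = -12*(-32) = 384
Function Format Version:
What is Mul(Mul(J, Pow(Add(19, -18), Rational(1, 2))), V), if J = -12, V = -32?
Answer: 384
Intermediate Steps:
Mul(Mul(J, Pow(Add(19, -18), Rational(1, 2))), V) = Mul(Mul(-12, Pow(Add(19, -18), Rational(1, 2))), -32) = Mul(Mul(-12, Pow(1, Rational(1, 2))), -32) = Mul(Mul(-12, 1), -32) = Mul(-12, -32) = 384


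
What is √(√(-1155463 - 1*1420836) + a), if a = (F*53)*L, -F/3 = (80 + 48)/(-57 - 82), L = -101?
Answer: √(-285721728 + 19321*I*√2576299)/139 ≈ 6.5898 + 121.78*I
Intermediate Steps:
F = 384/139 (F = -3*(80 + 48)/(-57 - 82) = -384/(-139) = -384*(-1)/139 = -3*(-128/139) = 384/139 ≈ 2.7626)
a = -2055552/139 (a = ((384/139)*53)*(-101) = (20352/139)*(-101) = -2055552/139 ≈ -14788.)
√(√(-1155463 - 1*1420836) + a) = √(√(-1155463 - 1*1420836) - 2055552/139) = √(√(-1155463 - 1420836) - 2055552/139) = √(√(-2576299) - 2055552/139) = √(I*√2576299 - 2055552/139) = √(-2055552/139 + I*√2576299)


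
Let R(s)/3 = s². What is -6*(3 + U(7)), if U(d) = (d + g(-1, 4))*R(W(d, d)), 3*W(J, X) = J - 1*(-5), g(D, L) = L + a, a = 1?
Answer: -3474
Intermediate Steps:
g(D, L) = 1 + L (g(D, L) = L + 1 = 1 + L)
W(J, X) = 5/3 + J/3 (W(J, X) = (J - 1*(-5))/3 = (J + 5)/3 = (5 + J)/3 = 5/3 + J/3)
R(s) = 3*s²
U(d) = 3*(5/3 + d/3)²*(5 + d) (U(d) = (d + (1 + 4))*(3*(5/3 + d/3)²) = (d + 5)*(3*(5/3 + d/3)²) = (5 + d)*(3*(5/3 + d/3)²) = 3*(5/3 + d/3)²*(5 + d))
-6*(3 + U(7)) = -6*(3 + (5 + 7)³/3) = -6*(3 + (⅓)*12³) = -6*(3 + (⅓)*1728) = -6*(3 + 576) = -6*579 = -3474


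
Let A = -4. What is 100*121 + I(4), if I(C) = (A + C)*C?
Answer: 12100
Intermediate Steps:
I(C) = C*(-4 + C) (I(C) = (-4 + C)*C = C*(-4 + C))
100*121 + I(4) = 100*121 + 4*(-4 + 4) = 12100 + 4*0 = 12100 + 0 = 12100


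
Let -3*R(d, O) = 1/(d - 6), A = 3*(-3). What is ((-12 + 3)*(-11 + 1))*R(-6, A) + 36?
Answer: 77/2 ≈ 38.500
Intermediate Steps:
A = -9
R(d, O) = -1/(3*(-6 + d)) (R(d, O) = -1/(3*(d - 6)) = -1/(3*(-6 + d)))
((-12 + 3)*(-11 + 1))*R(-6, A) + 36 = ((-12 + 3)*(-11 + 1))*(-1/(-18 + 3*(-6))) + 36 = (-9*(-10))*(-1/(-18 - 18)) + 36 = 90*(-1/(-36)) + 36 = 90*(-1*(-1/36)) + 36 = 90*(1/36) + 36 = 5/2 + 36 = 77/2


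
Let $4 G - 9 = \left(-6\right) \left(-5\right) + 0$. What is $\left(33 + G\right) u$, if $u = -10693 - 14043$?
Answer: $-1057464$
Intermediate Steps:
$G = \frac{39}{4}$ ($G = \frac{9}{4} + \frac{\left(-6\right) \left(-5\right) + 0}{4} = \frac{9}{4} + \frac{30 + 0}{4} = \frac{9}{4} + \frac{1}{4} \cdot 30 = \frac{9}{4} + \frac{15}{2} = \frac{39}{4} \approx 9.75$)
$u = -24736$ ($u = -10693 - 14043 = -24736$)
$\left(33 + G\right) u = \left(33 + \frac{39}{4}\right) \left(-24736\right) = \frac{171}{4} \left(-24736\right) = -1057464$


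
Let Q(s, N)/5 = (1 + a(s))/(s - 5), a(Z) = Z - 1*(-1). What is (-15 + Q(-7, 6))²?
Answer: 24025/144 ≈ 166.84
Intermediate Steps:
a(Z) = 1 + Z (a(Z) = Z + 1 = 1 + Z)
Q(s, N) = 5*(2 + s)/(-5 + s) (Q(s, N) = 5*((1 + (1 + s))/(s - 5)) = 5*((2 + s)/(-5 + s)) = 5*(2 + s)/(-5 + s))
(-15 + Q(-7, 6))² = (-15 + 5*(2 - 7)/(-5 - 7))² = (-15 + 5*(-5)/(-12))² = (-15 + 5*(-1/12)*(-5))² = (-15 + 25/12)² = (-155/12)² = 24025/144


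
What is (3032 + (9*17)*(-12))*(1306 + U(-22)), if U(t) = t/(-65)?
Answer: 7811904/5 ≈ 1.5624e+6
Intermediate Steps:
U(t) = -t/65 (U(t) = t*(-1/65) = -t/65)
(3032 + (9*17)*(-12))*(1306 + U(-22)) = (3032 + (9*17)*(-12))*(1306 - 1/65*(-22)) = (3032 + 153*(-12))*(1306 + 22/65) = (3032 - 1836)*(84912/65) = 1196*(84912/65) = 7811904/5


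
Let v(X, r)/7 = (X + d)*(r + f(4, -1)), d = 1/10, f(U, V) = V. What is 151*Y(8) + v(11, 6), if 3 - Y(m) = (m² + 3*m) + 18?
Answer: -30329/2 ≈ -15165.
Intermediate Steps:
d = ⅒ ≈ 0.10000
Y(m) = -15 - m² - 3*m (Y(m) = 3 - ((m² + 3*m) + 18) = 3 - (18 + m² + 3*m) = 3 + (-18 - m² - 3*m) = -15 - m² - 3*m)
v(X, r) = 7*(-1 + r)*(⅒ + X) (v(X, r) = 7*((X + ⅒)*(r - 1)) = 7*((⅒ + X)*(-1 + r)) = 7*((-1 + r)*(⅒ + X)) = 7*(-1 + r)*(⅒ + X))
151*Y(8) + v(11, 6) = 151*(-15 - 1*8² - 3*8) + (-7/10 - 7*11 + (7/10)*6 + 7*11*6) = 151*(-15 - 1*64 - 24) + (-7/10 - 77 + 21/5 + 462) = 151*(-15 - 64 - 24) + 777/2 = 151*(-103) + 777/2 = -15553 + 777/2 = -30329/2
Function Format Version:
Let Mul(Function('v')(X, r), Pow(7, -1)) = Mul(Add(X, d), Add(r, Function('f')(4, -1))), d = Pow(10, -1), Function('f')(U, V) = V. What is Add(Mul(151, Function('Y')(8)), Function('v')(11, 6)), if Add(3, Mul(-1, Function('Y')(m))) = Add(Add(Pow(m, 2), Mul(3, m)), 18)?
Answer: Rational(-30329, 2) ≈ -15165.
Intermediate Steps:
d = Rational(1, 10) ≈ 0.10000
Function('Y')(m) = Add(-15, Mul(-1, Pow(m, 2)), Mul(-3, m)) (Function('Y')(m) = Add(3, Mul(-1, Add(Add(Pow(m, 2), Mul(3, m)), 18))) = Add(3, Mul(-1, Add(18, Pow(m, 2), Mul(3, m)))) = Add(3, Add(-18, Mul(-1, Pow(m, 2)), Mul(-3, m))) = Add(-15, Mul(-1, Pow(m, 2)), Mul(-3, m)))
Function('v')(X, r) = Mul(7, Add(-1, r), Add(Rational(1, 10), X)) (Function('v')(X, r) = Mul(7, Mul(Add(X, Rational(1, 10)), Add(r, -1))) = Mul(7, Mul(Add(Rational(1, 10), X), Add(-1, r))) = Mul(7, Mul(Add(-1, r), Add(Rational(1, 10), X))) = Mul(7, Add(-1, r), Add(Rational(1, 10), X)))
Add(Mul(151, Function('Y')(8)), Function('v')(11, 6)) = Add(Mul(151, Add(-15, Mul(-1, Pow(8, 2)), Mul(-3, 8))), Add(Rational(-7, 10), Mul(-7, 11), Mul(Rational(7, 10), 6), Mul(7, 11, 6))) = Add(Mul(151, Add(-15, Mul(-1, 64), -24)), Add(Rational(-7, 10), -77, Rational(21, 5), 462)) = Add(Mul(151, Add(-15, -64, -24)), Rational(777, 2)) = Add(Mul(151, -103), Rational(777, 2)) = Add(-15553, Rational(777, 2)) = Rational(-30329, 2)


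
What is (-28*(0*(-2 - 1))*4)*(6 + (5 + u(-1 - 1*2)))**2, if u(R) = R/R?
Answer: 0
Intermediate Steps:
u(R) = 1
(-28*(0*(-2 - 1))*4)*(6 + (5 + u(-1 - 1*2)))**2 = (-28*(0*(-2 - 1))*4)*(6 + (5 + 1))**2 = (-28*(0*(-3))*4)*(6 + 6)**2 = -28*0*4*12**2 = -0*144 = -28*0*144 = 0*144 = 0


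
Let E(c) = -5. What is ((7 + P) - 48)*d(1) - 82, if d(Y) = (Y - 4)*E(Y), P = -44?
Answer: -1357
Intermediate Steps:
d(Y) = 20 - 5*Y (d(Y) = (Y - 4)*(-5) = (-4 + Y)*(-5) = 20 - 5*Y)
((7 + P) - 48)*d(1) - 82 = ((7 - 44) - 48)*(20 - 5*1) - 82 = (-37 - 48)*(20 - 5) - 82 = -85*15 - 82 = -1275 - 82 = -1357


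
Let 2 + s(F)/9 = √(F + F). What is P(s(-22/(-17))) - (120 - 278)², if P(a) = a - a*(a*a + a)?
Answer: -142166/17 - 350262*√187/289 ≈ -24936.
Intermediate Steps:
s(F) = -18 + 9*√2*√F (s(F) = -18 + 9*√(F + F) = -18 + 9*√(2*F) = -18 + 9*(√2*√F) = -18 + 9*√2*√F)
P(a) = a - a*(a + a²) (P(a) = a - a*(a² + a) = a - a*(a + a²))
P(s(-22/(-17))) - (120 - 278)² = (-18 + 9*√2*√(-22/(-17)))*(1 - (-18 + 9*√2*√(-22/(-17))) - (-18 + 9*√2*√(-22/(-17)))²) - (120 - 278)² = (-18 + 9*√2*√(-22*(-1/17)))*(1 - (-18 + 9*√2*√(-22*(-1/17))) - (-18 + 9*√2*√(-22*(-1/17)))²) - 1*(-158)² = (-18 + 9*√2*√(22/17))*(1 - (-18 + 9*√2*√(22/17)) - (-18 + 9*√2*√(22/17))²) - 1*24964 = (-18 + 9*√2*(√374/17))*(1 - (-18 + 9*√2*(√374/17)) - (-18 + 9*√2*(√374/17))²) - 24964 = (-18 + 18*√187/17)*(1 - (-18 + 18*√187/17) - (-18 + 18*√187/17)²) - 24964 = (-18 + 18*√187/17)*(1 + (18 - 18*√187/17) - (-18 + 18*√187/17)²) - 24964 = (-18 + 18*√187/17)*(19 - (-18 + 18*√187/17)² - 18*√187/17) - 24964 = -24964 + (-18 + 18*√187/17)*(19 - (-18 + 18*√187/17)² - 18*√187/17)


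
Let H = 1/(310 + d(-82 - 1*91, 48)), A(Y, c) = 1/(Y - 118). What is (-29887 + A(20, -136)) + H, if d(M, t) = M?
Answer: -401262901/13426 ≈ -29887.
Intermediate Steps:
A(Y, c) = 1/(-118 + Y)
H = 1/137 (H = 1/(310 + (-82 - 1*91)) = 1/(310 + (-82 - 91)) = 1/(310 - 173) = 1/137 ≈ 0.0072993)
(-29887 + A(20, -136)) + H = (-29887 + 1/(-118 + 20)) + 1/137 = (-29887 + 1/(-98)) + 1/137 = (-29887 - 1/98) + 1/137 = -2928927/98 + 1/137 = -401262901/13426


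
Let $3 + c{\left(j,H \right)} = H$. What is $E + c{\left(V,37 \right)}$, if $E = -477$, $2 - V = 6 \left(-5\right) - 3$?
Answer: $-443$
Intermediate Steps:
$V = 35$ ($V = 2 - \left(6 \left(-5\right) - 3\right) = 2 - \left(-30 - 3\right) = 2 - -33 = 2 + 33 = 35$)
$c{\left(j,H \right)} = -3 + H$
$E + c{\left(V,37 \right)} = -477 + \left(-3 + 37\right) = -477 + 34 = -443$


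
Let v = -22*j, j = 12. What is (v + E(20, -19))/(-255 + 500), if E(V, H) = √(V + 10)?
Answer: -264/245 + √30/245 ≈ -1.0552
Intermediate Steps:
v = -264 (v = -22*12 = -264)
E(V, H) = √(10 + V)
(v + E(20, -19))/(-255 + 500) = (-264 + √(10 + 20))/(-255 + 500) = (-264 + √30)/245 = (-264 + √30)*(1/245) = -264/245 + √30/245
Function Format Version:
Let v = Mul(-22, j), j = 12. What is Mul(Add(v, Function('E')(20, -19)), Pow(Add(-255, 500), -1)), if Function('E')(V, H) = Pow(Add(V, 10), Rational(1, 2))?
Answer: Add(Rational(-264, 245), Mul(Rational(1, 245), Pow(30, Rational(1, 2)))) ≈ -1.0552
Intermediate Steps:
v = -264 (v = Mul(-22, 12) = -264)
Function('E')(V, H) = Pow(Add(10, V), Rational(1, 2))
Mul(Add(v, Function('E')(20, -19)), Pow(Add(-255, 500), -1)) = Mul(Add(-264, Pow(Add(10, 20), Rational(1, 2))), Pow(Add(-255, 500), -1)) = Mul(Add(-264, Pow(30, Rational(1, 2))), Pow(245, -1)) = Mul(Add(-264, Pow(30, Rational(1, 2))), Rational(1, 245)) = Add(Rational(-264, 245), Mul(Rational(1, 245), Pow(30, Rational(1, 2))))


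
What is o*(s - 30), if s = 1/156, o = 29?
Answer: -135691/156 ≈ -869.81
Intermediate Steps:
s = 1/156 ≈ 0.0064103
o*(s - 30) = 29*(1/156 - 30) = 29*(-4679/156) = -135691/156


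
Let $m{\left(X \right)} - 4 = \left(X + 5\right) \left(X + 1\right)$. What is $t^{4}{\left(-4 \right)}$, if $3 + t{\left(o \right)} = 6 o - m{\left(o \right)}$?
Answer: $614656$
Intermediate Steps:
$m{\left(X \right)} = 4 + \left(1 + X\right) \left(5 + X\right)$ ($m{\left(X \right)} = 4 + \left(X + 5\right) \left(X + 1\right) = 4 + \left(5 + X\right) \left(1 + X\right) = 4 + \left(1 + X\right) \left(5 + X\right)$)
$t{\left(o \right)} = -12 - o^{2}$ ($t{\left(o \right)} = -3 - \left(9 + o^{2}\right) = -12 - o^{2}$)
$t^{4}{\left(-4 \right)} = \left(-12 - \left(-4\right)^{2}\right)^{4} = \left(-12 - 16\right)^{4} = \left(-28\right)^{4} = 614656$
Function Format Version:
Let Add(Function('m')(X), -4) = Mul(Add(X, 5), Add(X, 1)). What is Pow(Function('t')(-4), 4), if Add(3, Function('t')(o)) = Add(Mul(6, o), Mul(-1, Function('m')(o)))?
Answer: 614656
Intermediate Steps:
Function('m')(X) = Add(4, Mul(Add(1, X), Add(5, X))) (Function('m')(X) = Add(4, Mul(Add(X, 5), Add(X, 1))) = Add(4, Mul(Add(5, X), Add(1, X))) = Add(4, Mul(Add(1, X), Add(5, X))))
Function('t')(o) = Add(-12, Mul(-1, Pow(o, 2))) (Function('t')(o) = Add(-3, Add(Mul(6, o), Mul(-1, Add(9, Pow(o, 2), Mul(6, o))))) = Add(-3, Add(Mul(6, o), Add(-9, Mul(-1, Pow(o, 2)), Mul(-6, o)))) = Add(-3, Add(-9, Mul(-1, Pow(o, 2)))) = Add(-12, Mul(-1, Pow(o, 2))))
Pow(Function('t')(-4), 4) = Pow(Add(-12, Mul(-1, Pow(-4, 2))), 4) = Pow(Add(-12, Mul(-1, 16)), 4) = Pow(Add(-12, -16), 4) = Pow(-28, 4) = 614656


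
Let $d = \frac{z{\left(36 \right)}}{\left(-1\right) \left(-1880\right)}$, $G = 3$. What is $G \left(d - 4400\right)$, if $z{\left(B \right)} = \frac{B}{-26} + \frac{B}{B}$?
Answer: $- \frac{64521603}{4888} \approx -13200.0$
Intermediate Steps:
$z{\left(B \right)} = 1 - \frac{B}{26}$ ($z{\left(B \right)} = B \left(- \frac{1}{26}\right) + 1 = - \frac{B}{26} + 1 = 1 - \frac{B}{26}$)
$d = - \frac{1}{4888}$ ($d = \frac{1 - \frac{18}{13}}{\left(-1\right) \left(-1880\right)} = \frac{1 - \frac{18}{13}}{1880} = \left(- \frac{5}{13}\right) \frac{1}{1880} = - \frac{1}{4888} \approx -0.00020458$)
$G \left(d - 4400\right) = 3 \left(- \frac{1}{4888} - 4400\right) = 3 \left(- \frac{21507201}{4888}\right) = - \frac{64521603}{4888}$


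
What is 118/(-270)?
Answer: -59/135 ≈ -0.43704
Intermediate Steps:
118/(-270) = -1/270*118 = -59/135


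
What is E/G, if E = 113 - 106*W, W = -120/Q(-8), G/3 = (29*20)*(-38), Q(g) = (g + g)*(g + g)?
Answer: -137/55680 ≈ -0.0024605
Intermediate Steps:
Q(g) = 4*g² (Q(g) = (2*g)*(2*g) = 4*g²)
G = -66120 (G = 3*((29*20)*(-38)) = 3*(580*(-38)) = 3*(-22040) = -66120)
W = -15/32 (W = -120/(4*(-8)²) = -120/(4*64) = -120/256 = -120*1/256 = -15/32 ≈ -0.46875)
E = 2603/16 (E = 113 - 106*(-15/32) = 113 + 795/16 = 2603/16 ≈ 162.69)
E/G = (2603/16)/(-66120) = (2603/16)*(-1/66120) = -137/55680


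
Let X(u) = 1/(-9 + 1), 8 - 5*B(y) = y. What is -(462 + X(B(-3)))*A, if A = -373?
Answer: 1378235/8 ≈ 1.7228e+5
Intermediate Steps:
B(y) = 8/5 - y/5
X(u) = -⅛ (X(u) = 1/(-8) = -⅛)
-(462 + X(B(-3)))*A = -(462 - ⅛)*(-373) = -3695*(-373)/8 = -1*(-1378235/8) = 1378235/8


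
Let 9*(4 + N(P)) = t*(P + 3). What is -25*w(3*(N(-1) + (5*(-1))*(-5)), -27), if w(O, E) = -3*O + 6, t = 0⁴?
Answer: 4575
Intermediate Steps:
t = 0
N(P) = -4 (N(P) = -4 + (0*(P + 3))/9 = -4 + (0*(3 + P))/9 = -4 + (⅑)*0 = -4 + 0 = -4)
w(O, E) = 6 - 3*O
-25*w(3*(N(-1) + (5*(-1))*(-5)), -27) = -25*(6 - 9*(-4 + (5*(-1))*(-5))) = -25*(6 - 9*(-4 - 5*(-5))) = -25*(6 - 9*(-4 + 25)) = -25*(6 - 9*21) = -25*(6 - 3*63) = -25*(6 - 189) = -25*(-183) = 4575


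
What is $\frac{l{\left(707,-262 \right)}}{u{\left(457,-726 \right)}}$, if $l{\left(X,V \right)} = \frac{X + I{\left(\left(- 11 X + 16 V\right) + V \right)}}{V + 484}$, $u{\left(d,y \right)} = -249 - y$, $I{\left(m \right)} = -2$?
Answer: $\frac{235}{35298} \approx 0.0066576$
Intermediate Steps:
$l{\left(X,V \right)} = \frac{-2 + X}{484 + V}$ ($l{\left(X,V \right)} = \frac{X - 2}{V + 484} = \frac{-2 + X}{484 + V}$)
$\frac{l{\left(707,-262 \right)}}{u{\left(457,-726 \right)}} = \frac{\frac{1}{484 - 262} \left(-2 + 707\right)}{-249 - -726} = \frac{\frac{1}{222} \cdot 705}{-249 + 726} = \frac{\frac{1}{222} \cdot 705}{477} = \frac{235}{74} \cdot \frac{1}{477} = \frac{235}{35298}$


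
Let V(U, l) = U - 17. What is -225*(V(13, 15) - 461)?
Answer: 104625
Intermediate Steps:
V(U, l) = -17 + U
-225*(V(13, 15) - 461) = -225*((-17 + 13) - 461) = -225*(-4 - 461) = -225*(-465) = 104625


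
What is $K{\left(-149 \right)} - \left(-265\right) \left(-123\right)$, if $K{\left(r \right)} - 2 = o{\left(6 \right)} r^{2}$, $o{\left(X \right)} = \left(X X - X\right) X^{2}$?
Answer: $23944487$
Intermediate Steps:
$o{\left(X \right)} = X^{2} \left(X^{2} - X\right)$ ($o{\left(X \right)} = \left(X^{2} - X\right) X^{2} = X^{2} \left(X^{2} - X\right)$)
$K{\left(r \right)} = 2 + 1080 r^{2}$ ($K{\left(r \right)} = 2 + 6^{3} \left(-1 + 6\right) r^{2} = 2 + 216 \cdot 5 r^{2} = 2 + 1080 r^{2}$)
$K{\left(-149 \right)} - \left(-265\right) \left(-123\right) = \left(2 + 1080 \left(-149\right)^{2}\right) - \left(-265\right) \left(-123\right) = \left(2 + 1080 \cdot 22201\right) - 32595 = \left(2 + 23977080\right) - 32595 = 23977082 - 32595 = 23944487$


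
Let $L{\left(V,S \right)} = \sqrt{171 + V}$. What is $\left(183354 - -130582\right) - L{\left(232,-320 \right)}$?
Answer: $313936 - \sqrt{403} \approx 3.1392 \cdot 10^{5}$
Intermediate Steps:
$\left(183354 - -130582\right) - L{\left(232,-320 \right)} = \left(183354 - -130582\right) - \sqrt{171 + 232} = \left(183354 + 130582\right) - \sqrt{403} = 313936 - \sqrt{403}$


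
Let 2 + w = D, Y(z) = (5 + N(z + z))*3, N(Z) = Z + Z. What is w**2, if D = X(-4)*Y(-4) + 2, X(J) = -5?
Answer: 27225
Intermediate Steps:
N(Z) = 2*Z
Y(z) = 15 + 12*z (Y(z) = (5 + 2*(z + z))*3 = (5 + 2*(2*z))*3 = (5 + 4*z)*3 = 15 + 12*z)
D = 167 (D = -5*(15 + 12*(-4)) + 2 = -5*(15 - 48) + 2 = -5*(-33) + 2 = 165 + 2 = 167)
w = 165 (w = -2 + 167 = 165)
w**2 = 165**2 = 27225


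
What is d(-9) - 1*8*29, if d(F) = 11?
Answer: -221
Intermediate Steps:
d(-9) - 1*8*29 = 11 - 1*8*29 = 11 - 8*29 = 11 - 232 = -221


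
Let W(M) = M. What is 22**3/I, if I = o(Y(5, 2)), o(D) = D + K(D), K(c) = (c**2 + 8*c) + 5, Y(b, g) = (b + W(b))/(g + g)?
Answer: 42592/135 ≈ 315.50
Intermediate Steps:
Y(b, g) = b/g (Y(b, g) = (b + b)/(g + g) = (2*b)/((2*g)) = (2*b)*(1/(2*g)) = b/g)
K(c) = 5 + c**2 + 8*c
o(D) = 5 + D**2 + 9*D (o(D) = D + (5 + D**2 + 8*D) = 5 + D**2 + 9*D)
I = 135/4 (I = 5 + (5/2)**2 + 9*(5/2) = 5 + 25/4 + 45/2 = 135/4 ≈ 33.750)
22**3/I = 22**3/(135/4) = 10648*(4/135) = 42592/135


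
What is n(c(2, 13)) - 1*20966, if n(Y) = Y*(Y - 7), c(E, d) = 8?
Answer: -20958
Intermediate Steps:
n(Y) = Y*(-7 + Y)
n(c(2, 13)) - 1*20966 = 8*(-7 + 8) - 1*20966 = 8*1 - 20966 = 8 - 20966 = -20958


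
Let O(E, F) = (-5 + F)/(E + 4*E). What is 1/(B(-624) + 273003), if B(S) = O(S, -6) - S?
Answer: 3120/853716251 ≈ 3.6546e-6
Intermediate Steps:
O(E, F) = (-5 + F)/(5*E) (O(E, F) = (-5 + F)/((5*E)) = (-5 + F)*(1/(5*E)) = (-5 + F)/(5*E))
B(S) = -S - 11/(5*S) (B(S) = (-5 - 6)/(5*S) - S = (⅕)*(-11)/S - S = -11/(5*S) - S = -S - 11/(5*S))
1/(B(-624) + 273003) = 1/((-1*(-624) - 11/5/(-624)) + 273003) = 1/((624 - 11/5*(-1/624)) + 273003) = 1/((624 + 11/3120) + 273003) = 1/(1946891/3120 + 273003) = 1/(853716251/3120) = 3120/853716251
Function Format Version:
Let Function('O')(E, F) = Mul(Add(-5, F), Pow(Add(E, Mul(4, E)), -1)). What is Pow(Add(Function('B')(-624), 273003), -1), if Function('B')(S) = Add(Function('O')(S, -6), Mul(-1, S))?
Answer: Rational(3120, 853716251) ≈ 3.6546e-6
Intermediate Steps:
Function('O')(E, F) = Mul(Rational(1, 5), Pow(E, -1), Add(-5, F)) (Function('O')(E, F) = Mul(Add(-5, F), Pow(Mul(5, E), -1)) = Mul(Add(-5, F), Mul(Rational(1, 5), Pow(E, -1))) = Mul(Rational(1, 5), Pow(E, -1), Add(-5, F)))
Function('B')(S) = Add(Mul(-1, S), Mul(Rational(-11, 5), Pow(S, -1))) (Function('B')(S) = Add(Mul(Rational(1, 5), Pow(S, -1), Add(-5, -6)), Mul(-1, S)) = Add(Mul(Rational(1, 5), Pow(S, -1), -11), Mul(-1, S)) = Add(Mul(Rational(-11, 5), Pow(S, -1)), Mul(-1, S)) = Add(Mul(-1, S), Mul(Rational(-11, 5), Pow(S, -1))))
Pow(Add(Function('B')(-624), 273003), -1) = Pow(Add(Add(Mul(-1, -624), Mul(Rational(-11, 5), Pow(-624, -1))), 273003), -1) = Pow(Add(Add(624, Mul(Rational(-11, 5), Rational(-1, 624))), 273003), -1) = Pow(Add(Add(624, Rational(11, 3120)), 273003), -1) = Pow(Add(Rational(1946891, 3120), 273003), -1) = Pow(Rational(853716251, 3120), -1) = Rational(3120, 853716251)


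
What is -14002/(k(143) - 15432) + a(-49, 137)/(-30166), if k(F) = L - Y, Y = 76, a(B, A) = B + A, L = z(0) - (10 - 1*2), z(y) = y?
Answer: 105254731/117013914 ≈ 0.89951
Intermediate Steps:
L = -8 (L = 0 - (10 - 1*2) = 0 - (10 - 2) = 0 - 1*8 = 0 - 8 = -8)
a(B, A) = A + B
k(F) = -84 (k(F) = -8 - 1*76 = -8 - 76 = -84)
-14002/(k(143) - 15432) + a(-49, 137)/(-30166) = -14002/(-84 - 15432) + (137 - 49)/(-30166) = -14002/(-15516) + 88*(-1/30166) = -14002*(-1/15516) - 44/15083 = 7001/7758 - 44/15083 = 105254731/117013914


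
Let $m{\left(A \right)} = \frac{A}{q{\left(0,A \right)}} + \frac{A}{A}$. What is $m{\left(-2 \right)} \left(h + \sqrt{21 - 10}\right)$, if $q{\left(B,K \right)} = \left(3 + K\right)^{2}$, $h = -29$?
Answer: $29 - \sqrt{11} \approx 25.683$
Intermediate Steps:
$m{\left(A \right)} = 1 + \frac{A}{\left(3 + A\right)^{2}}$ ($m{\left(A \right)} = \frac{A}{\left(3 + A\right)^{2}} + \frac{A}{A} = \frac{A}{\left(3 + A\right)^{2}} + 1 = 1 + \frac{A}{\left(3 + A\right)^{2}}$)
$m{\left(-2 \right)} \left(h + \sqrt{21 - 10}\right) = \left(1 - \frac{2}{\left(3 - 2\right)^{2}}\right) \left(-29 + \sqrt{21 - 10}\right) = \left(1 - 2 \cdot 1^{-2}\right) \left(-29 + \sqrt{11}\right) = \left(1 - 2\right) \left(-29 + \sqrt{11}\right) = - (-29 + \sqrt{11}) = 29 - \sqrt{11}$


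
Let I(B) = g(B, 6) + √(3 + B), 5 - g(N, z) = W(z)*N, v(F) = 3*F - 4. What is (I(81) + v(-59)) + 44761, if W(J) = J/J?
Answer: 44504 + 2*√21 ≈ 44513.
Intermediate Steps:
W(J) = 1
v(F) = -4 + 3*F
g(N, z) = 5 - N
I(B) = 5 + √(3 + B) - B (I(B) = (5 - B) + √(3 + B) = 5 + √(3 + B) - B)
(I(81) + v(-59)) + 44761 = ((5 + √(3 + 81) - 1*81) + (-4 + 3*(-59))) + 44761 = ((5 + √84 - 81) + (-4 - 177)) + 44761 = ((5 + 2*√21 - 81) - 181) + 44761 = ((-76 + 2*√21) - 181) + 44761 = (-257 + 2*√21) + 44761 = 44504 + 2*√21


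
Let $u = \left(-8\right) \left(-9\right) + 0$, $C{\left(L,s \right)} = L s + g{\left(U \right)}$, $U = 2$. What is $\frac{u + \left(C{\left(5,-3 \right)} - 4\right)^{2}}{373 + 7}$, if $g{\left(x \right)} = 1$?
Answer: $\frac{99}{95} \approx 1.0421$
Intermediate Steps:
$C{\left(L,s \right)} = 1 + L s$ ($C{\left(L,s \right)} = L s + 1 = 1 + L s$)
$u = 72$ ($u = 72 + 0 = 72$)
$\frac{u + \left(C{\left(5,-3 \right)} - 4\right)^{2}}{373 + 7} = \frac{72 + \left(\left(1 + 5 \left(-3\right)\right) - 4\right)^{2}}{373 + 7} = \frac{72 + \left(\left(1 - 15\right) - 4\right)^{2}}{380} = \left(72 + \left(-14 - 4\right)^{2}\right) \frac{1}{380} = \left(72 + \left(-18\right)^{2}\right) \frac{1}{380} = \left(72 + 324\right) \frac{1}{380} = 396 \cdot \frac{1}{380} = \frac{99}{95}$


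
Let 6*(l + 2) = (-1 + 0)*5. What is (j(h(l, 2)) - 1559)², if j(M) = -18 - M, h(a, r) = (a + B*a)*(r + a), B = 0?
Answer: 3232718449/1296 ≈ 2.4944e+6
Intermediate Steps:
l = -17/6 (l = -2 + ((-1 + 0)*5)/6 = -2 + (-1*5)/6 = -2 + (⅙)*(-5) = -2 - ⅚ = -17/6 ≈ -2.8333)
h(a, r) = a*(a + r) (h(a, r) = (a + 0*a)*(r + a) = (a + 0)*(a + r) = a*(a + r))
(j(h(l, 2)) - 1559)² = ((-18 - (-17)*(-17/6 + 2)/6) - 1559)² = ((-18 - (-17)*(-5)/(6*6)) - 1559)² = ((-18 - 1*85/36) - 1559)² = ((-18 - 85/36) - 1559)² = (-733/36 - 1559)² = (-56857/36)² = 3232718449/1296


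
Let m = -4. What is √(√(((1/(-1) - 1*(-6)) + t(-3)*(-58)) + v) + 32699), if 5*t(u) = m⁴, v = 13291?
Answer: √(817475 + 20*√16135)/5 ≈ 181.11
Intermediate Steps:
t(u) = 256/5 (t(u) = (⅕)*(-4)⁴ = (⅕)*256 = 256/5)
√(√(((1/(-1) - 1*(-6)) + t(-3)*(-58)) + v) + 32699) = √(√(((1/(-1) - 1*(-6)) + (256/5)*(-58)) + 13291) + 32699) = √(√(((-1 + 6) - 14848/5) + 13291) + 32699) = √(√((5 - 14848/5) + 13291) + 32699) = √(√(-14823/5 + 13291) + 32699) = √(√(51632/5) + 32699) = √(4*√16135/5 + 32699) = √(32699 + 4*√16135/5)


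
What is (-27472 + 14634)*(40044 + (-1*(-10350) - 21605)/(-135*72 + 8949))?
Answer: -396503928002/771 ≈ -5.1427e+8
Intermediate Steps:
(-27472 + 14634)*(40044 + (-1*(-10350) - 21605)/(-135*72 + 8949)) = -12838*(40044 + (10350 - 21605)/(-9720 + 8949)) = -12838*(40044 - 11255/(-771)) = -12838*(40044 - 11255*(-1/771)) = -12838*(40044 + 11255/771) = -12838*30885179/771 = -396503928002/771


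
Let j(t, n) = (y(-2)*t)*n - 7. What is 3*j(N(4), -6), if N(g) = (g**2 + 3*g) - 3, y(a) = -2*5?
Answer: 4479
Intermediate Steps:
y(a) = -10
N(g) = -3 + g**2 + 3*g
j(t, n) = -7 - 10*n*t (j(t, n) = (-10*t)*n - 7 = -10*n*t - 7 = -7 - 10*n*t)
3*j(N(4), -6) = 3*(-7 - 10*(-6)*(-3 + 4**2 + 3*4)) = 3*(-7 - 10*(-6)*(-3 + 16 + 12)) = 3*(-7 - 10*(-6)*25) = 3*(-7 + 1500) = 3*1493 = 4479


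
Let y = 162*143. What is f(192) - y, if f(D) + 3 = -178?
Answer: -23347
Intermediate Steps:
y = 23166
f(D) = -181 (f(D) = -3 - 178 = -181)
f(192) - y = -181 - 1*23166 = -181 - 23166 = -23347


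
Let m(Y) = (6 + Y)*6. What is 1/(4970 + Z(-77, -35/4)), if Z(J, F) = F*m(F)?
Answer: 8/40915 ≈ 0.00019553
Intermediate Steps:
m(Y) = 36 + 6*Y
Z(J, F) = F*(36 + 6*F)
1/(4970 + Z(-77, -35/4)) = 1/(4970 + 6*(-35/4)*(6 - 35/4)) = 1/(4970 + 6*(-35/4)*(-11/4)) = 1/(4970 + 1155/8) = 1/(40915/8) = 8/40915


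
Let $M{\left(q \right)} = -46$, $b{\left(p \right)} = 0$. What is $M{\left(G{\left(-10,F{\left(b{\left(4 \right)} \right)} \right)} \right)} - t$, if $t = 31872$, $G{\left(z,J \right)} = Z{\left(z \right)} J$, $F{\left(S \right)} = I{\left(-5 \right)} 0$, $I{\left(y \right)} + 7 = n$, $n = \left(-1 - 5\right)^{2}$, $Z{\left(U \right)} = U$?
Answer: $-31918$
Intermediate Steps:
$n = 36$ ($n = \left(-6\right)^{2} = 36$)
$I{\left(y \right)} = 29$ ($I{\left(y \right)} = -7 + 36 = 29$)
$F{\left(S \right)} = 0$ ($F{\left(S \right)} = 29 \cdot 0 = 0$)
$G{\left(z,J \right)} = J z$ ($G{\left(z,J \right)} = z J = J z$)
$M{\left(G{\left(-10,F{\left(b{\left(4 \right)} \right)} \right)} \right)} - t = -46 - 31872 = -31918$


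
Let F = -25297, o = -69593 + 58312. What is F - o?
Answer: -14016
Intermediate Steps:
o = -11281
F - o = -25297 - 1*(-11281) = -25297 + 11281 = -14016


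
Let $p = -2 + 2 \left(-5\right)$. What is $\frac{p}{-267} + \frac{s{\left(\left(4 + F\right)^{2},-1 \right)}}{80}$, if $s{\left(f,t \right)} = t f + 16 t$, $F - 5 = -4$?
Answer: $- \frac{3329}{7120} \approx -0.46756$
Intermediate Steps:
$F = 1$ ($F = 5 - 4 = 1$)
$s{\left(f,t \right)} = 16 t + f t$ ($s{\left(f,t \right)} = f t + 16 t = 16 t + f t$)
$p = -12$ ($p = -2 - 10 = -12$)
$\frac{p}{-267} + \frac{s{\left(\left(4 + F\right)^{2},-1 \right)}}{80} = - \frac{12}{-267} + \frac{\left(-1\right) \left(16 + \left(4 + 1\right)^{2}\right)}{80} = \left(-12\right) \left(- \frac{1}{267}\right) + - (16 + 5^{2}) \frac{1}{80} = \frac{4}{89} + - (16 + 25) \frac{1}{80} = \frac{4}{89} + \left(-1\right) 41 \cdot \frac{1}{80} = \frac{4}{89} - \frac{41}{80} = - \frac{3329}{7120}$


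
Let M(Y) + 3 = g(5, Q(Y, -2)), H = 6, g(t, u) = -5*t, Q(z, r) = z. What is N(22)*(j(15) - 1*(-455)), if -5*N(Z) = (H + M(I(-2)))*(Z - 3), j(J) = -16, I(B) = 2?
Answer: 183502/5 ≈ 36700.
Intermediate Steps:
M(Y) = -28 (M(Y) = -3 - 5*5 = -3 - 25 = -28)
N(Z) = -66/5 + 22*Z/5 (N(Z) = -(6 - 28)*(Z - 3)/5 = -(-22)*(-3 + Z)/5 = -(66 - 22*Z)/5 = -66/5 + 22*Z/5)
N(22)*(j(15) - 1*(-455)) = (-66/5 + (22/5)*22)*(-16 - 1*(-455)) = (-66/5 + 484/5)*(-16 + 455) = (418/5)*439 = 183502/5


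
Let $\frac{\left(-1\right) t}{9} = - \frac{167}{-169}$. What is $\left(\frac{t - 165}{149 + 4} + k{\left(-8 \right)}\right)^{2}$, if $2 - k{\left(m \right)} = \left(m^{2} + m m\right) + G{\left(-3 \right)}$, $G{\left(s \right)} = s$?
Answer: $\frac{1144756624489}{74287161} \approx 15410.0$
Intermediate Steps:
$t = - \frac{1503}{169}$ ($t = - 9 \left(- \frac{167}{-169}\right) = - 9 \left(\left(-167\right) \left(- \frac{1}{169}\right)\right) = \left(-9\right) \frac{167}{169} = - \frac{1503}{169} \approx -8.8935$)
$k{\left(m \right)} = 5 - 2 m^{2}$ ($k{\left(m \right)} = 2 - \left(\left(m^{2} + m m\right) - 3\right) = 2 - \left(\left(m^{2} + m^{2}\right) - 3\right) = 2 - \left(2 m^{2} - 3\right) = 2 - \left(-3 + 2 m^{2}\right) = 5 - 2 m^{2}$)
$\left(\frac{t - 165}{149 + 4} + k{\left(-8 \right)}\right)^{2} = \left(\frac{- \frac{1503}{169} - 165}{149 + 4} + \left(5 - 2 \left(-8\right)^{2}\right)\right)^{2} = \left(- \frac{29388}{169 \cdot 153} + \left(5 - 128\right)\right)^{2} = \left(\left(- \frac{29388}{169}\right) \frac{1}{153} + \left(5 - 128\right)\right)^{2} = \left(- \frac{9796}{8619} - 123\right)^{2} = \left(- \frac{1069933}{8619}\right)^{2} = \frac{1144756624489}{74287161}$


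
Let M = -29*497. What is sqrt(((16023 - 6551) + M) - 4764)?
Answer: I*sqrt(9705) ≈ 98.514*I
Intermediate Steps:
M = -14413
sqrt(((16023 - 6551) + M) - 4764) = sqrt(((16023 - 6551) - 14413) - 4764) = sqrt((9472 - 14413) - 4764) = sqrt(-4941 - 4764) = sqrt(-9705) = I*sqrt(9705)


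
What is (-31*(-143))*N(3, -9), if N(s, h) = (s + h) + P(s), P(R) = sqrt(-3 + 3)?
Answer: -26598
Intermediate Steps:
P(R) = 0 (P(R) = sqrt(0) = 0)
N(s, h) = h + s (N(s, h) = (s + h) + 0 = (h + s) + 0 = h + s)
(-31*(-143))*N(3, -9) = (-31*(-143))*(-9 + 3) = 4433*(-6) = -26598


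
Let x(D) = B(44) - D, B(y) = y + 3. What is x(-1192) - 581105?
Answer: -579866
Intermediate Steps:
B(y) = 3 + y
x(D) = 47 - D (x(D) = (3 + 44) - D = 47 - D)
x(-1192) - 581105 = (47 - 1*(-1192)) - 581105 = (47 + 1192) - 581105 = 1239 - 581105 = -579866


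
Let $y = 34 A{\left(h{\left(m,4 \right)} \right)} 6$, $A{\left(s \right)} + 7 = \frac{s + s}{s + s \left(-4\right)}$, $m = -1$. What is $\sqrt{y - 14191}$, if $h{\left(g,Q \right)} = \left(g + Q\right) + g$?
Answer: $i \sqrt{15755} \approx 125.52 i$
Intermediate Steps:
$h{\left(g,Q \right)} = Q + 2 g$ ($h{\left(g,Q \right)} = \left(Q + g\right) + g = Q + 2 g$)
$A{\left(s \right)} = - \frac{23}{3}$ ($A{\left(s \right)} = -7 + \frac{s + s}{s + s \left(-4\right)} = -7 + \frac{2 s}{s - 4 s} = -7 + \frac{2 s}{\left(-3\right) s} = -7 + 2 s \left(- \frac{1}{3 s}\right) = -7 - \frac{2}{3} = - \frac{23}{3}$)
$y = -1564$ ($y = 34 \left(- \frac{23}{3}\right) 6 = \left(- \frac{782}{3}\right) 6 = -1564$)
$\sqrt{y - 14191} = \sqrt{-1564 - 14191} = \sqrt{-15755} = i \sqrt{15755}$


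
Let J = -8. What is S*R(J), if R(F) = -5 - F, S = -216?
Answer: -648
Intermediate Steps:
S*R(J) = -216*(-5 - 1*(-8)) = -216*(-5 + 8) = -216*3 = -648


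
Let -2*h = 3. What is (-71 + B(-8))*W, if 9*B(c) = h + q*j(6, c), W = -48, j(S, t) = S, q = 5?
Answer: 3256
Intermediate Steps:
h = -3/2 (h = -½*3 = -3/2 ≈ -1.5000)
B(c) = 19/6 (B(c) = (-3/2 + 5*6)/9 = (-3/2 + 30)/9 = (⅑)*(57/2) = 19/6)
(-71 + B(-8))*W = (-71 + 19/6)*(-48) = -407/6*(-48) = 3256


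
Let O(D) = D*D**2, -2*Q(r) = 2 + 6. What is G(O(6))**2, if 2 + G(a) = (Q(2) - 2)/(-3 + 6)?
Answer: 16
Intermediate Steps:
Q(r) = -4 (Q(r) = -(2 + 6)/2 = -1/2*8 = -4)
O(D) = D**3
G(a) = -4 (G(a) = -2 + (-4 - 2)/(-3 + 6) = -2 - 6/3 = -2 - 6*1/3 = -2 - 2 = -4)
G(O(6))**2 = (-4)**2 = 16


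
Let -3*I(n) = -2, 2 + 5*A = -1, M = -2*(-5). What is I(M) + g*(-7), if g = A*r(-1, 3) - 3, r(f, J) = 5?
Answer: 128/3 ≈ 42.667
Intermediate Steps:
M = 10
A = -⅗ (A = -⅖ + (⅕)*(-1) = -⅖ - ⅕ = -⅗ ≈ -0.60000)
g = -6 (g = -⅗*5 - 3 = -3 - 3 = -6)
I(n) = ⅔ (I(n) = -⅓*(-2) = ⅔)
I(M) + g*(-7) = ⅔ - 6*(-7) = ⅔ + 42 = 128/3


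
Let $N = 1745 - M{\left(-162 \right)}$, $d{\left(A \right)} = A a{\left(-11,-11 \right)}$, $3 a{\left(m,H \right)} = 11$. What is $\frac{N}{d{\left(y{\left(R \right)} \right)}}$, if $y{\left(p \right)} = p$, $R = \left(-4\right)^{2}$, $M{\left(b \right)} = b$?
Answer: $\frac{5721}{176} \approx 32.506$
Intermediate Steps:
$a{\left(m,H \right)} = \frac{11}{3}$ ($a{\left(m,H \right)} = \frac{1}{3} \cdot 11 = \frac{11}{3}$)
$R = 16$
$d{\left(A \right)} = \frac{11 A}{3}$ ($d{\left(A \right)} = A \frac{11}{3} = \frac{11 A}{3}$)
$N = 1907$ ($N = 1745 - -162 = 1745 + 162 = 1907$)
$\frac{N}{d{\left(y{\left(R \right)} \right)}} = \frac{1907}{\frac{11}{3} \cdot 16} = \frac{1907}{\frac{176}{3}} = 1907 \cdot \frac{3}{176} = \frac{5721}{176}$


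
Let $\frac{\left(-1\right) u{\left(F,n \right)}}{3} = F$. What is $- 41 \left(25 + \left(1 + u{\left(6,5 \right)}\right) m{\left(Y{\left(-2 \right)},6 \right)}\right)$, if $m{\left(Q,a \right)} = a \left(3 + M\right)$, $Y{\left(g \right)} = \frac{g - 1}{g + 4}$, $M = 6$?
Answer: $36613$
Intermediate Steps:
$u{\left(F,n \right)} = - 3 F$
$Y{\left(g \right)} = \frac{-1 + g}{4 + g}$
$m{\left(Q,a \right)} = 9 a$ ($m{\left(Q,a \right)} = a \left(3 + 6\right) = a 9 = 9 a$)
$- 41 \left(25 + \left(1 + u{\left(6,5 \right)}\right) m{\left(Y{\left(-2 \right)},6 \right)}\right) = - 41 \left(25 + \left(1 - 18\right) 9 \cdot 6\right) = - 41 \left(25 + \left(1 - 18\right) 54\right) = - 41 \left(25 - 918\right) = \left(-41\right) \left(-893\right) = 36613$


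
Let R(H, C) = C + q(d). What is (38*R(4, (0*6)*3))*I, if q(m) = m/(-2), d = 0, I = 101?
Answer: 0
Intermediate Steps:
q(m) = -m/2 (q(m) = m*(-½) = -m/2)
R(H, C) = C (R(H, C) = C - ½*0 = C + 0 = C)
(38*R(4, (0*6)*3))*I = (38*((0*6)*3))*101 = (38*(0*3))*101 = (38*0)*101 = 0*101 = 0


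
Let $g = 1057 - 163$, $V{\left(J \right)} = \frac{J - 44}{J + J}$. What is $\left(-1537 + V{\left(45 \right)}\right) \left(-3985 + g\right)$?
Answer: $\frac{427574939}{90} \approx 4.7508 \cdot 10^{6}$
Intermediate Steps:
$V{\left(J \right)} = \frac{-44 + J}{2 J}$
$g = 894$
$\left(-1537 + V{\left(45 \right)}\right) \left(-3985 + g\right) = \left(-1537 + \frac{-44 + 45}{2 \cdot 45}\right) \left(-3985 + 894\right) = \left(-1537 + \frac{1}{2} \cdot \frac{1}{45} \cdot 1\right) \left(-3091\right) = \left(-1537 + \frac{1}{90}\right) \left(-3091\right) = \left(- \frac{138329}{90}\right) \left(-3091\right) = \frac{427574939}{90}$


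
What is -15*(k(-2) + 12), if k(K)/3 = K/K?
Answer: -225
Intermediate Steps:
k(K) = 3 (k(K) = 3*(K/K) = 3*1 = 3)
-15*(k(-2) + 12) = -15*(3 + 12) = -15*15 = -225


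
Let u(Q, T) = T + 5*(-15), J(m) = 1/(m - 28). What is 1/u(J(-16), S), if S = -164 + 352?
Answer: 1/113 ≈ 0.0088496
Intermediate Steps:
S = 188
J(m) = 1/(-28 + m)
u(Q, T) = -75 + T (u(Q, T) = T - 75 = -75 + T)
1/u(J(-16), S) = 1/(-75 + 188) = 1/113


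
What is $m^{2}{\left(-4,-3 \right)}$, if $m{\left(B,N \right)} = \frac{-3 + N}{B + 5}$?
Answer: $36$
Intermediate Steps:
$m{\left(B,N \right)} = \frac{-3 + N}{5 + B}$
$m^{2}{\left(-4,-3 \right)} = \left(\frac{-3 - 3}{5 - 4}\right)^{2} = \left(1^{-1} \left(-6\right)\right)^{2} = \left(1 \left(-6\right)\right)^{2} = \left(-6\right)^{2} = 36$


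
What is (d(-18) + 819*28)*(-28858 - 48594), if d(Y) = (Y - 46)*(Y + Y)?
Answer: -1954578672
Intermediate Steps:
d(Y) = 2*Y*(-46 + Y) (d(Y) = (-46 + Y)*(2*Y) = 2*Y*(-46 + Y))
(d(-18) + 819*28)*(-28858 - 48594) = (2*(-18)*(-46 - 18) + 819*28)*(-28858 - 48594) = (2*(-18)*(-64) + 22932)*(-77452) = (2304 + 22932)*(-77452) = 25236*(-77452) = -1954578672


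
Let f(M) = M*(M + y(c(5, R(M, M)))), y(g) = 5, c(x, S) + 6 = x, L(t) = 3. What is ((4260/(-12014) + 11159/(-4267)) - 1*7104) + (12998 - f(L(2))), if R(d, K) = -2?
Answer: 150382950207/25631869 ≈ 5867.0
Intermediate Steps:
c(x, S) = -6 + x
f(M) = M*(5 + M) (f(M) = M*(M + 5) = M*(5 + M))
((4260/(-12014) + 11159/(-4267)) - 1*7104) + (12998 - f(L(2))) = ((4260/(-12014) + 11159/(-4267)) - 1*7104) + (12998 - 3*(5 + 3)) = ((4260*(-1/12014) + 11159*(-1/4267)) - 7104) + (12998 - 3*8) = ((-2130/6007 - 11159/4267) - 7104) + (12998 - 1*24) = (-76120823/25631869 - 7104) + (12998 - 24) = -182164918199/25631869 + 12974 = 150382950207/25631869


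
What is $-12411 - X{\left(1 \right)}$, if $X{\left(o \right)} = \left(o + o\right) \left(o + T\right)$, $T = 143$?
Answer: $-12699$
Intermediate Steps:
$X{\left(o \right)} = 2 o \left(143 + o\right)$ ($X{\left(o \right)} = \left(o + o\right) \left(o + 143\right) = 2 o \left(143 + o\right)$)
$-12411 - X{\left(1 \right)} = -12411 - 2 \cdot 1 \left(143 + 1\right) = -12411 - 2 \cdot 1 \cdot 144 = -12411 - 288 = -12699$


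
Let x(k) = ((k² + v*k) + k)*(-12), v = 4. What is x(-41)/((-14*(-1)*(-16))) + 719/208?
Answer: 120161/1456 ≈ 82.528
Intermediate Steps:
x(k) = -60*k - 12*k² (x(k) = ((k² + 4*k) + k)*(-12) = (k² + 5*k)*(-12) = -60*k - 12*k²)
x(-41)/((-14*(-1)*(-16))) + 719/208 = (-12*(-41)*(5 - 41))/((-14*(-1)*(-16))) + 719/208 = (-12*(-41)*(-36))/((14*(-16))) + 719*(1/208) = -17712/(-224) + 719/208 = -17712*(-1/224) + 719/208 = 1107/14 + 719/208 = 120161/1456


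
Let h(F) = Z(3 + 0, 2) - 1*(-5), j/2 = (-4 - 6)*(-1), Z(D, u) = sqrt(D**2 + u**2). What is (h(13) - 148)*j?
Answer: -2860 + 20*sqrt(13) ≈ -2787.9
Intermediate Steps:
j = 20 (j = 2*((-4 - 6)*(-1)) = 2*(-10*(-1)) = 2*10 = 20)
h(F) = 5 + sqrt(13) (h(F) = sqrt((3 + 0)**2 + 2**2) - 1*(-5) = sqrt(3**2 + 4) + 5 = sqrt(9 + 4) + 5 = sqrt(13) + 5 = 5 + sqrt(13))
(h(13) - 148)*j = ((5 + sqrt(13)) - 148)*20 = (-143 + sqrt(13))*20 = -2860 + 20*sqrt(13)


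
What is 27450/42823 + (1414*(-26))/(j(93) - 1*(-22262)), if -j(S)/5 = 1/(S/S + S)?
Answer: -6965069786/6893261133 ≈ -1.0104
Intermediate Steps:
j(S) = -5/(1 + S) (j(S) = -5/(S/S + S) = -5/(1 + S))
27450/42823 + (1414*(-26))/(j(93) - 1*(-22262)) = 27450/42823 + (1414*(-26))/(-5/(1 + 93) - 1*(-22262)) = 27450*(1/42823) - 36764/(-5/94 + 22262) = 27450/42823 - 36764/(-5*1/94 + 22262) = 27450/42823 - 36764/(-5/94 + 22262) = 27450/42823 - 36764/2092623/94 = 27450/42823 - 36764*94/2092623 = 27450/42823 - 265832/160971 = -6965069786/6893261133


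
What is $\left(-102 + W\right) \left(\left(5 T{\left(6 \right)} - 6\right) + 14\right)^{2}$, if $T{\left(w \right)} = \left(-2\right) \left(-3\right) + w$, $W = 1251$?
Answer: $5312976$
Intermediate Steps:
$T{\left(w \right)} = 6 + w$
$\left(-102 + W\right) \left(\left(5 T{\left(6 \right)} - 6\right) + 14\right)^{2} = \left(-102 + 1251\right) \left(\left(5 \left(6 + 6\right) - 6\right) + 14\right)^{2} = 1149 \left(\left(5 \cdot 12 - 6\right) + 14\right)^{2} = 1149 \left(\left(60 - 6\right) + 14\right)^{2} = 1149 \left(54 + 14\right)^{2} = 1149 \cdot 68^{2} = 1149 \cdot 4624 = 5312976$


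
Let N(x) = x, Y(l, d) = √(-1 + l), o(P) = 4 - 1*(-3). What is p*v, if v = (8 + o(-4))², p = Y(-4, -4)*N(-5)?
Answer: -1125*I*√5 ≈ -2515.6*I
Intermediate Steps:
o(P) = 7 (o(P) = 4 + 3 = 7)
p = -5*I*√5 (p = √(-1 - 4)*(-5) = √(-5)*(-5) = (I*√5)*(-5) = -5*I*√5 ≈ -11.18*I)
v = 225 (v = (8 + 7)² = 15² = 225)
p*v = -5*I*√5*225 = -1125*I*√5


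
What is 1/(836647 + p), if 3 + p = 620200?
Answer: 1/1456844 ≈ 6.8642e-7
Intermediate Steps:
p = 620197 (p = -3 + 620200 = 620197)
1/(836647 + p) = 1/(836647 + 620197) = 1/1456844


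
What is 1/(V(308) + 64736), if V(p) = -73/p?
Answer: 308/19938615 ≈ 1.5447e-5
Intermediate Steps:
1/(V(308) + 64736) = 1/(-73/308 + 64736) = 1/(19938615/308) = 308/19938615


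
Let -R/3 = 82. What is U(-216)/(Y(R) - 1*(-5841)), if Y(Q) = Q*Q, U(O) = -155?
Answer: -155/66357 ≈ -0.0023359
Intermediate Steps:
R = -246 (R = -3*82 = -246)
Y(Q) = Q²
U(-216)/(Y(R) - 1*(-5841)) = -155/((-246)² - 1*(-5841)) = -155/(60516 + 5841) = -155/66357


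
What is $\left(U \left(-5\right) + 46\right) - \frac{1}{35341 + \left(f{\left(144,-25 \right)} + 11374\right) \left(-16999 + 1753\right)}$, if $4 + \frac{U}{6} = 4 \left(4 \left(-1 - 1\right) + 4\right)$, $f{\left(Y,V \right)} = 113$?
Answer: $\frac{113111667807}{175095461} \approx 646.0$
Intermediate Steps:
$U = -120$ ($U = -24 + 6 \cdot 4 \left(4 \left(-1 - 1\right) + 4\right) = -24 + 6 \cdot 4 \left(4 \left(-2\right) + 4\right) = -24 + 6 \cdot 4 \left(-8 + 4\right) = -24 + 6 \cdot 4 \left(-4\right) = -24 + 6 \left(-16\right) = -24 - 96 = -120$)
$\left(U \left(-5\right) + 46\right) - \frac{1}{35341 + \left(f{\left(144,-25 \right)} + 11374\right) \left(-16999 + 1753\right)} = \left(\left(-120\right) \left(-5\right) + 46\right) - \frac{1}{35341 + \left(113 + 11374\right) \left(-16999 + 1753\right)} = \left(600 + 46\right) - \frac{1}{35341 + 11487 \left(-15246\right)} = 646 - \frac{1}{35341 - 175130802} = 646 - \frac{1}{-175095461} = 646 - - \frac{1}{175095461} = 646 + \frac{1}{175095461} = \frac{113111667807}{175095461}$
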